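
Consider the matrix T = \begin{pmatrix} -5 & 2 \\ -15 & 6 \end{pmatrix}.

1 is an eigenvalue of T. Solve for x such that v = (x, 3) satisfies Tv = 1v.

We need (T - 1I)v = 0.
T - 1I = [[-6, 2], [-15, 5]].
Row 1: (-6)·x + (2)·3 = 0
Row 2: (-15)·x + (5)·3 = 0
Solving gives x = 1.
Check: T·(1, 3) = (1, 3) = 1·(1, 3).

1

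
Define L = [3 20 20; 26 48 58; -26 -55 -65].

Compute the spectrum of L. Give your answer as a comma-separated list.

-10, -7, 3

The characteristic polynomial is p(r) = det(rI - L).
Expanding along the first row, p(r) = r^3 + 14r^2 + 19r - 210.
Try r = 3: p(3) = 0, so 3 is a root.
Factor out (r - 3): p(r) = (r - 3)·(r^2 + 17r + 70).
The quadratic factors as (r + 10)·(r + 7).
Eigenvalues: -10, -7, 3.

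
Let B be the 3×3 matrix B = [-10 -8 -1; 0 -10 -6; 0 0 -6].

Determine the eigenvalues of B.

-10, -10, -6

B is upper triangular, so its eigenvalues are the diagonal entries.
Diagonal: -10, -10, -6.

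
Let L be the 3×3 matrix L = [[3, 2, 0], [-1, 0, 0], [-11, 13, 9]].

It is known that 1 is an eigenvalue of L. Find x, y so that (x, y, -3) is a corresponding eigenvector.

-1, 1

We need (L - 1I)v = 0.
L - 1I = [[2, 2, 0], [-1, -1, 0], [-11, 13, 8]].
Row 1: (2)·x + (2)·y + (0)·-3 = 0
Row 2: (-1)·x + (-1)·y + (0)·-3 = 0
Row 3: (-11)·x + (13)·y + (8)·-3 = 0
Solving gives x = -1, y = 1.
Check: L·(-1, 1, -3) = (-1, 1, -3) = 1·(-1, 1, -3).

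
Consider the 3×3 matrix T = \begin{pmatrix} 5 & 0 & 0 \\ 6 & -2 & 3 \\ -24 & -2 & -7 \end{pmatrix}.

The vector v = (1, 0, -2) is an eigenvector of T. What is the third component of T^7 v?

First find the eigenvalue: Tv = (5, 0, -10) = 5·(1, 0, -2), so λ = 5.
Then T^7 v = λ^7·v = 5^7·(1, 0, -2) = 78125·(1, 0, -2) = (78125, 0, -156250).

-156250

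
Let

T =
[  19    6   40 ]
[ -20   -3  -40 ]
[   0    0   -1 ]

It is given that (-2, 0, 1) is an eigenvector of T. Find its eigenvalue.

-1

Compute Tv: T·(-2, 0, 1) = (2, 0, -1).
Since Tv = λv, compare component 1: 2 = λ·-2, so λ = -1.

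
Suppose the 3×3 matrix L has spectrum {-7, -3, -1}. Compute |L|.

-21

det(L) is the product of the eigenvalues: (-7) · (-3) · (-1) = -21.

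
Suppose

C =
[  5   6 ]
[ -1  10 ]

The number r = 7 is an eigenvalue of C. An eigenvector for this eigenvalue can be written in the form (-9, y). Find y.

We need (C - 7I)v = 0.
C - 7I = [[-2, 6], [-1, 3]].
Row 1: (-2)·-9 + (6)·y = 0
Row 2: (-1)·-9 + (3)·y = 0
Solving gives y = -3.
Check: C·(-9, -3) = (-63, -21) = 7·(-9, -3).

-3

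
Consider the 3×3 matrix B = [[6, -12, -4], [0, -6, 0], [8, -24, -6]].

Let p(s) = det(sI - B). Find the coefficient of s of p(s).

-4

p(s) = s^3 + 6s^2 - 4s - 24.
The coefficient of s is -4.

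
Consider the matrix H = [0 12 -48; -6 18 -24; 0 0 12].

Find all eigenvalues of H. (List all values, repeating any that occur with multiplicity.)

6, 12, 12

Set up det(sI - H) = 0.
Expanding along the first row, p(s) = s^3 - 30s^2 + 288s - 864.
Rational-root test: s = 6 gives p(6) = 0.
Dividing by (s - 6) leaves s^2 - 24s + 144.
The quadratic factor is (s - 12)^2.
Eigenvalues: 6, 12, 12.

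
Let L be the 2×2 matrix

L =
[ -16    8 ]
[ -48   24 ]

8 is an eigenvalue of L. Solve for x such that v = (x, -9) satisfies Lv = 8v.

We need (L - 8I)v = 0.
L - 8I = [[-24, 8], [-48, 16]].
Row 1: (-24)·x + (8)·-9 = 0
Row 2: (-48)·x + (16)·-9 = 0
Solving gives x = -3.
Check: L·(-3, -9) = (-24, -72) = 8·(-3, -9).

-3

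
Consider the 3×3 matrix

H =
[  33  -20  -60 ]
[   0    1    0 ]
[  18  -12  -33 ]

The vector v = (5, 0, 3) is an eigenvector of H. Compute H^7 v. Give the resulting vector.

First find the eigenvalue: Hv = (-15, 0, -9) = -3·(5, 0, 3), so λ = -3.
Then H^7 v = λ^7·v = (-3)^7·(5, 0, 3) = -2187·(5, 0, 3) = (-10935, 0, -6561).

(-10935, 0, -6561)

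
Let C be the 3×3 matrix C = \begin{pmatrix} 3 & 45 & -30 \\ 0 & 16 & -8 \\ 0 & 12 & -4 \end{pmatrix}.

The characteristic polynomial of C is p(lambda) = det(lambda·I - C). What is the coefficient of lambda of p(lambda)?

68

p(lambda) = lambda^3 - 15·lambda^2 + 68·lambda - 96.
The coefficient of lambda is 68.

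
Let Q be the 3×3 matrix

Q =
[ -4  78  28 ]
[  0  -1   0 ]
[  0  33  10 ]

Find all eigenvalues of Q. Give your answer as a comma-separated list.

-4, -1, 10

The characteristic polynomial is p(λ) = det(λI - Q).
Expanding along the first row, p(λ) = λ^3 - 5λ^2 - 46λ - 40.
Rational-root test: λ = -1 gives p(-1) = 0.
Factor out (λ + 1): p(λ) = (λ + 1)·(λ^2 - 6λ - 40).
The quadratic factors as (λ + 4)·(λ - 10).
Eigenvalues: -4, -1, 10.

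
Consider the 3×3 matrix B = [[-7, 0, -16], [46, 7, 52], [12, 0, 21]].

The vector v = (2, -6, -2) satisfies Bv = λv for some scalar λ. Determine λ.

Compute Bv: B·(2, -6, -2) = (18, -54, -18).
Since Bv = λv, compare component 1: 18 = λ·2, so λ = 9.

9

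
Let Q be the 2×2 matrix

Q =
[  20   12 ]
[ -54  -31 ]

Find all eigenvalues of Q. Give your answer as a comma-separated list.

-7, -4

det(Q - tI) = (20 - t)(-31 - t) - (12)·(-54) = t^2 + 11t + 28.
This factors as (t + 7)·(t + 4) = 0.
Eigenvalues: -7, -4.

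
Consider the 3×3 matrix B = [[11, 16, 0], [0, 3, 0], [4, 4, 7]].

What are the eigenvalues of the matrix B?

3, 7, 11

The characteristic polynomial is p(μ) = det(μI - B).
Cofactor expansion gives p(μ) = μ^3 - 21μ^2 + 131μ - 231.
Try μ = 3: p(3) = 0, so 3 is a root.
Dividing by (μ - 3) leaves μ^2 - 18μ + 77.
The quadratic factors as (μ - 7)·(μ - 11).
Eigenvalues: 3, 7, 11.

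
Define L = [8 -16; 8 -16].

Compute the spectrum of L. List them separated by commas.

det(L - λI) = (8 - λ)(-16 - λ) - (-16)·(8) = λ^2 + 8λ.
This factors as (λ + 8)·λ = 0.
Eigenvalues: -8, 0.

-8, 0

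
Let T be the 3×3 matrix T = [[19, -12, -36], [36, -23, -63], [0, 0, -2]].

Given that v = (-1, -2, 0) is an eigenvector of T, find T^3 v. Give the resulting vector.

(125, 250, 0)

First find the eigenvalue: Tv = (5, 10, 0) = -5·(-1, -2, 0), so λ = -5.
Then T^3 v = λ^3·v = (-5)^3·(-1, -2, 0) = -125·(-1, -2, 0) = (125, 250, 0).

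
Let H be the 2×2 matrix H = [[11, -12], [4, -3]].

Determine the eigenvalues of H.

det(H - λI) = (11 - λ)(-3 - λ) - (-12)·(4) = λ^2 - 8λ + 15.
This factors as (λ - 3)·(λ - 5) = 0.
Eigenvalues: 3, 5.

3, 5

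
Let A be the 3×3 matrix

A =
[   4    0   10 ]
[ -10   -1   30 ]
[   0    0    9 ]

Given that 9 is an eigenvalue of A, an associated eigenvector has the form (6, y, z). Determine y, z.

3, 3

We need (A - 9I)v = 0.
A - 9I = [[-5, 0, 10], [-10, -10, 30], [0, 0, 0]].
Row 1: (-5)·6 + (0)·y + (10)·z = 0
Row 2: (-10)·6 + (-10)·y + (30)·z = 0
Row 3: (0)·6 + (0)·y + (0)·z = 0
Solving gives y = 3, z = 3.
Check: A·(6, 3, 3) = (54, 27, 27) = 9·(6, 3, 3).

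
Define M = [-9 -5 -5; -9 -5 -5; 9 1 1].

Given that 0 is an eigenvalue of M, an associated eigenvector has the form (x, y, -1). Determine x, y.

We need (M)v = 0.
M = [[-9, -5, -5], [-9, -5, -5], [9, 1, 1]].
Row 1: (-9)·x + (-5)·y + (-5)·-1 = 0
Row 2: (-9)·x + (-5)·y + (-5)·-1 = 0
Row 3: (9)·x + (1)·y + (1)·-1 = 0
Solving gives x = 0, y = 1.
Check: M·(0, 1, -1) = (0, 0, 0) = 0·(0, 1, -1).

0, 1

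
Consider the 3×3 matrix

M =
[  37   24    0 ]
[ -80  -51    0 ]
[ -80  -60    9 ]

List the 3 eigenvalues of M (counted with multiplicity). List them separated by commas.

-11, -3, 9

Set up det(λI - M) = 0.
Expanding along the first row, p(λ) = λ^3 + 5λ^2 - 93λ - 297.
Since p(-3) = 0, λ = -3 is a root.
Dividing by (λ + 3) leaves λ^2 + 2λ - 99.
The quadratic factors as (λ + 11)·(λ - 9).
Eigenvalues: -11, -3, 9.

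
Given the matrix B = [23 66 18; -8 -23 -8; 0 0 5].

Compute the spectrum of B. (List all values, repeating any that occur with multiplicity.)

-1, 1, 5

The characteristic polynomial is p(r) = det(rI - B).
Cofactor expansion gives p(r) = r^3 - 5r^2 - r + 5.
Since p(5) = 0, r = 5 is a root.
Dividing by (r - 5) leaves r^2 - 1.
The quadratic factors as (r + 1)·(r - 1).
Eigenvalues: -1, 1, 5.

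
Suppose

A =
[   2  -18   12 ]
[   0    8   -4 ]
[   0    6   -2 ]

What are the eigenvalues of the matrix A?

Compute the characteristic polynomial p(λ) = det(λI - A).
Expanding along the first row, p(λ) = λ^3 - 8λ^2 + 20λ - 16.
Rational-root test: λ = 2 gives p(2) = 0.
Dividing by (λ - 2) leaves λ^2 - 6λ + 8.
The quadratic factors as (λ - 2)·(λ - 4).
Eigenvalues: 2, 2, 4.

2, 2, 4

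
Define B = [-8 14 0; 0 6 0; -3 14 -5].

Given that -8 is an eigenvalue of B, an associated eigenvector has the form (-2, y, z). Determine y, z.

We need (B + 8I)v = 0.
B + 8I = [[0, 14, 0], [0, 14, 0], [-3, 14, 3]].
Row 1: (0)·-2 + (14)·y + (0)·z = 0
Row 2: (0)·-2 + (14)·y + (0)·z = 0
Row 3: (-3)·-2 + (14)·y + (3)·z = 0
Solving gives y = 0, z = -2.
Check: B·(-2, 0, -2) = (16, 0, 16) = -8·(-2, 0, -2).

0, -2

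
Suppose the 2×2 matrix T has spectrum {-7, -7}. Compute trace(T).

-14

trace(T) is the sum of the eigenvalues: (-7) + (-7) = -14.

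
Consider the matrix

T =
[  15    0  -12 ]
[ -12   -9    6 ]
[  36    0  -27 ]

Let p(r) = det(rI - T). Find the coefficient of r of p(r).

135

p(r) = r^3 + 21r^2 + 135r + 243.
The coefficient of r is 135.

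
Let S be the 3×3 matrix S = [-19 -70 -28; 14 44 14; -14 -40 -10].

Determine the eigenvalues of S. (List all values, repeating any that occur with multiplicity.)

2, 4, 9

The characteristic polynomial is p(t) = det(tI - S).
Expanding the 3×3 determinant: p(t) = t^3 - 15t^2 + 62t - 72.
Since p(4) = 0, t = 4 is a root.
Dividing by (t - 4) leaves t^2 - 11t + 18.
The quadratic factors as (t - 2)·(t - 9).
Eigenvalues: 2, 4, 9.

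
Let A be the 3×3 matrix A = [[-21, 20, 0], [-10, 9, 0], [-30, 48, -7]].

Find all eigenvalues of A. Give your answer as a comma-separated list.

Compute the characteristic polynomial p(lambda) = det(lambda·I - A).
Expanding along the first row, p(lambda) = lambda^3 + 19·lambda^2 + 95·lambda + 77.
Rational-root test: lambda = -7 gives p(-7) = 0.
Dividing by (lambda + 7) leaves lambda^2 + 12·lambda + 11.
The quadratic factors as (lambda + 11)·(lambda + 1).
Eigenvalues: -11, -7, -1.

-11, -7, -1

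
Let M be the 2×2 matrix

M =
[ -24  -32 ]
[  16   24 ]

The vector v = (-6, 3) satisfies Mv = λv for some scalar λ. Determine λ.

Compute Mv: M·(-6, 3) = (48, -24).
Since Mv = λv, compare component 1: 48 = λ·-6, so λ = -8.

-8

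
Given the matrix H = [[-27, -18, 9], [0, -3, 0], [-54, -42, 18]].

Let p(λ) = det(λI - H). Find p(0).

0

p(0) = det(0·I − H) = det(−H) = (−1)^3·det(H).
det(H) = 0, so p(0) = 0.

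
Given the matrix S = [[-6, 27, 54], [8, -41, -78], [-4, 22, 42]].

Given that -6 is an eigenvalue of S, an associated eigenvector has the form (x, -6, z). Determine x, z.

3, 3

We need (S + 6I)v = 0.
S + 6I = [[0, 27, 54], [8, -35, -78], [-4, 22, 48]].
Row 1: (0)·x + (27)·-6 + (54)·z = 0
Row 2: (8)·x + (-35)·-6 + (-78)·z = 0
Row 3: (-4)·x + (22)·-6 + (48)·z = 0
Solving gives x = 3, z = 3.
Check: S·(3, -6, 3) = (-18, 36, -18) = -6·(3, -6, 3).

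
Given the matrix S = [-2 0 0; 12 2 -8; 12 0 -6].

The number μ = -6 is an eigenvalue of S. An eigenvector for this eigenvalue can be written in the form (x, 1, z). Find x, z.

0, 1

We need (S + 6I)v = 0.
S + 6I = [[4, 0, 0], [12, 8, -8], [12, 0, 0]].
Row 1: (4)·x + (0)·1 + (0)·z = 0
Row 2: (12)·x + (8)·1 + (-8)·z = 0
Row 3: (12)·x + (0)·1 + (0)·z = 0
Solving gives x = 0, z = 1.
Check: S·(0, 1, 1) = (0, -6, -6) = -6·(0, 1, 1).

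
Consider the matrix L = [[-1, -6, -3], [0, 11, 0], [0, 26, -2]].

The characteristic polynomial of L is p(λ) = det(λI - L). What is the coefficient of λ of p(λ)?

p(λ) = λ^3 - 8λ^2 - 31λ - 22.
The coefficient of λ is -31.

-31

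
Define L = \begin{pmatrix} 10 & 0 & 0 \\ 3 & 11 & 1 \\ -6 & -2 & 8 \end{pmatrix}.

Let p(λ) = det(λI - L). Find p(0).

-900

p(0) = det(0·I − L) = det(−L) = (−1)^3·det(L).
det(L) = 900, so p(0) = -900.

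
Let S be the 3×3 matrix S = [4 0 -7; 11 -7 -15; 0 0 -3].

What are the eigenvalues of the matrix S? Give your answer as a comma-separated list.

-7, -3, 4

Compute the characteristic polynomial p(r) = det(rI - S).
Expanding the 3×3 determinant: p(r) = r^3 + 6r^2 - 19r - 84.
Rational-root test: r = 4 gives p(4) = 0.
Dividing by (r - 4) leaves r^2 + 10r + 21.
The quadratic factors as (r + 7)·(r + 3).
Eigenvalues: -7, -3, 4.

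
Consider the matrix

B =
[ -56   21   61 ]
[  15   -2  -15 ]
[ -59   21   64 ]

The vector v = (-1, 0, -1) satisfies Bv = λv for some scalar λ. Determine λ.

Compute Bv: B·(-1, 0, -1) = (-5, 0, -5).
Since Bv = λv, compare component 1: -5 = λ·-1, so λ = 5.

5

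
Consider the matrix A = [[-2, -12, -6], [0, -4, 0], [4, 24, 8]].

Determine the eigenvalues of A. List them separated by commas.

-4, 2, 4

The characteristic polynomial is p(μ) = det(μI - A).
Expanding the 3×3 determinant: p(μ) = μ^3 - 2μ^2 - 16μ + 32.
Since p(2) = 0, μ = 2 is a root.
Dividing by (μ - 2) leaves μ^2 - 16.
The quadratic factors as (μ + 4)·(μ - 4).
Eigenvalues: -4, 2, 4.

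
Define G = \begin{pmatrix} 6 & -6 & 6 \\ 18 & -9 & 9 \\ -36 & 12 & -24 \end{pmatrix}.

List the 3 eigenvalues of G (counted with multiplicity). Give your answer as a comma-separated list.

The characteristic polynomial is p(μ) = det(μI - G).
Expanding the 3×3 determinant: p(μ) = μ^3 + 27μ^2 + 234μ + 648.
Try μ = -6: p(-6) = 0, so -6 is a root.
Dividing by (μ + 6) leaves μ^2 + 21μ + 108.
The quadratic factors as (μ + 12)·(μ + 9).
Eigenvalues: -12, -9, -6.

-12, -9, -6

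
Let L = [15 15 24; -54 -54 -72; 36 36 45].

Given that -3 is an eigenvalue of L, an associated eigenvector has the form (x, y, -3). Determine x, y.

4, 0

We need (L + 3I)v = 0.
L + 3I = [[18, 15, 24], [-54, -51, -72], [36, 36, 48]].
Row 1: (18)·x + (15)·y + (24)·-3 = 0
Row 2: (-54)·x + (-51)·y + (-72)·-3 = 0
Row 3: (36)·x + (36)·y + (48)·-3 = 0
Solving gives x = 4, y = 0.
Check: L·(4, 0, -3) = (-12, 0, 9) = -3·(4, 0, -3).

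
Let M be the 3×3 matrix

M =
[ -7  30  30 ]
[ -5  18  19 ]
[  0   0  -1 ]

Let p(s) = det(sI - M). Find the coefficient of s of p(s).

13

p(s) = s^3 - 10s^2 + 13s + 24.
The coefficient of s is 13.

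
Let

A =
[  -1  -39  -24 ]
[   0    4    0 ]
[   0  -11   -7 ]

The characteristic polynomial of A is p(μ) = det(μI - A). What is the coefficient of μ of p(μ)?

p(μ) = μ^3 + 4μ^2 - 25μ - 28.
The coefficient of μ is -25.

-25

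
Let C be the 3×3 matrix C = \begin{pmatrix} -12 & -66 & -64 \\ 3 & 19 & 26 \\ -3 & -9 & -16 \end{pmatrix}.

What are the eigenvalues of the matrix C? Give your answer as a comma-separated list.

Compute the characteristic polynomial p(λ) = det(λI - C).
Expanding along the first row, p(λ) = λ^3 + 9λ^2 - 100λ - 900.
Try λ = -10: p(-10) = 0, so -10 is a root.
Dividing by (λ + 10) leaves λ^2 - λ - 90.
The quadratic factors as (λ + 9)·(λ - 10).
Eigenvalues: -10, -9, 10.

-10, -9, 10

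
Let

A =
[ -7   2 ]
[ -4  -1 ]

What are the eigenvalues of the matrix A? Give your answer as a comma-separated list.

det(A - λI) = (-7 - λ)(-1 - λ) - (2)·(-4) = λ^2 + 8λ + 15.
This factors as (λ + 5)·(λ + 3) = 0.
Eigenvalues: -5, -3.

-5, -3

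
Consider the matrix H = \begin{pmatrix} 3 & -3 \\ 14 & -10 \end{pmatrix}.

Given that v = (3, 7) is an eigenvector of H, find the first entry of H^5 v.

First find the eigenvalue: Hv = (-12, -28) = -4·(3, 7), so λ = -4.
Then H^5 v = λ^5·v = (-4)^5·(3, 7) = -1024·(3, 7) = (-3072, -7168).

-3072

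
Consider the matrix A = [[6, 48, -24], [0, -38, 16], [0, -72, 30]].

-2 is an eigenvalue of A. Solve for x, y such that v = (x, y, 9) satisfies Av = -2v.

3, 4

We need (A + 2I)v = 0.
A + 2I = [[8, 48, -24], [0, -36, 16], [0, -72, 32]].
Row 1: (8)·x + (48)·y + (-24)·9 = 0
Row 2: (0)·x + (-36)·y + (16)·9 = 0
Row 3: (0)·x + (-72)·y + (32)·9 = 0
Solving gives x = 3, y = 4.
Check: A·(3, 4, 9) = (-6, -8, -18) = -2·(3, 4, 9).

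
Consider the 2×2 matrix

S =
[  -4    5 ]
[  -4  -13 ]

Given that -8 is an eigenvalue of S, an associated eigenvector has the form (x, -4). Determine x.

5

We need (S + 8I)v = 0.
S + 8I = [[4, 5], [-4, -5]].
Row 1: (4)·x + (5)·-4 = 0
Row 2: (-4)·x + (-5)·-4 = 0
Solving gives x = 5.
Check: S·(5, -4) = (-40, 32) = -8·(5, -4).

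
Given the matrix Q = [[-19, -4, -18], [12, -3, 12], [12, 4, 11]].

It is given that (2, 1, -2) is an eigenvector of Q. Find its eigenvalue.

Compute Qv: Q·(2, 1, -2) = (-6, -3, 6).
Since Qv = λv, compare component 1: -6 = λ·2, so λ = -3.

-3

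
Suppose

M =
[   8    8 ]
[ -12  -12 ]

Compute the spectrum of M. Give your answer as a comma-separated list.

det(M - tI) = (8 - t)(-12 - t) - (8)·(-12) = t^2 + 4t.
This factors as (t + 4)·t = 0.
Eigenvalues: -4, 0.

-4, 0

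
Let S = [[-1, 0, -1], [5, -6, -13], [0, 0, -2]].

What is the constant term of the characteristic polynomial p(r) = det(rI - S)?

12

p(0) = det(0·I − S) = det(−S) = (−1)^3·det(S).
det(S) = -12, so p(0) = 12.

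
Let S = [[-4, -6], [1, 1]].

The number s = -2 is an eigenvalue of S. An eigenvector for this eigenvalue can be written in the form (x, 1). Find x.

-3

We need (S + 2I)v = 0.
S + 2I = [[-2, -6], [1, 3]].
Row 1: (-2)·x + (-6)·1 = 0
Row 2: (1)·x + (3)·1 = 0
Solving gives x = -3.
Check: S·(-3, 1) = (6, -2) = -2·(-3, 1).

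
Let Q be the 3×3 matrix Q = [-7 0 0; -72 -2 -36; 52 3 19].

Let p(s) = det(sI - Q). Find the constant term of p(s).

490

p(s) = s^3 - 10s^2 - 49s + 490.
The constant term is 490.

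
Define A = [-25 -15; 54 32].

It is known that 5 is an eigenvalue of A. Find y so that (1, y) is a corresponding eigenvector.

We need (A - 5I)v = 0.
A - 5I = [[-30, -15], [54, 27]].
Row 1: (-30)·1 + (-15)·y = 0
Row 2: (54)·1 + (27)·y = 0
Solving gives y = -2.
Check: A·(1, -2) = (5, -10) = 5·(1, -2).

-2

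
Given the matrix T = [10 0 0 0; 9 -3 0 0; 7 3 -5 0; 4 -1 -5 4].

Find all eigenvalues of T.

-5, -3, 4, 10

T is lower triangular, so its eigenvalues are the diagonal entries.
Diagonal: 10, -3, -5, 4.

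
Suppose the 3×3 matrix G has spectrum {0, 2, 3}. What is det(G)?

0

det(G) is the product of the eigenvalues: (0) · (2) · (3) = 0.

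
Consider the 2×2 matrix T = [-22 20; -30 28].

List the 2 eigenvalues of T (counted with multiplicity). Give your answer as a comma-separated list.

-2, 8

det(T - μI) = (-22 - μ)(28 - μ) - (20)·(-30) = μ^2 - 6μ - 16.
This factors as (μ + 2)·(μ - 8) = 0.
Eigenvalues: -2, 8.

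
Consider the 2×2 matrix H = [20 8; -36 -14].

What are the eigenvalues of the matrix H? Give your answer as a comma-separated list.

det(H - lambda·I) = (20 - lambda)(-14 - lambda) - (8)·(-36) = lambda^2 - 6·lambda + 8.
This factors as (lambda - 2)·(lambda - 4) = 0.
Eigenvalues: 2, 4.

2, 4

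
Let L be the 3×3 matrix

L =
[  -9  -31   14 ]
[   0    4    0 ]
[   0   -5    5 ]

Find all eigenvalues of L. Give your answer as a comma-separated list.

The characteristic polynomial is p(t) = det(tI - L).
Expanding the 3×3 determinant: p(t) = t^3 - 61t + 180.
Try t = 5: p(5) = 0, so 5 is a root.
Dividing by (t - 5) leaves t^2 + 5t - 36.
The quadratic factors as (t + 9)·(t - 4).
Eigenvalues: -9, 4, 5.

-9, 4, 5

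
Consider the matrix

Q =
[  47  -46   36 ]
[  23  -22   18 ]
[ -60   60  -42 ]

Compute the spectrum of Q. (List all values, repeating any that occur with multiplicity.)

-12, -6, 1

Set up det(tI - Q) = 0.
Expanding the 3×3 determinant: p(t) = t^3 + 17t^2 + 54t - 72.
Try t = -6: p(-6) = 0, so -6 is a root.
Dividing by (t + 6) leaves t^2 + 11t - 12.
The quadratic factors as (t + 12)·(t - 1).
Eigenvalues: -12, -6, 1.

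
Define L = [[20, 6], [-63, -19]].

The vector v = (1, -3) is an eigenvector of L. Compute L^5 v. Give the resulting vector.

First find the eigenvalue: Lv = (2, -6) = 2·(1, -3), so λ = 2.
Then L^5 v = λ^5·v = 2^5·(1, -3) = 32·(1, -3) = (32, -96).

(32, -96)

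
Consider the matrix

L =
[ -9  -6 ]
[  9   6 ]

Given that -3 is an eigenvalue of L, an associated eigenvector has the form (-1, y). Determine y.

1

We need (L + 3I)v = 0.
L + 3I = [[-6, -6], [9, 9]].
Row 1: (-6)·-1 + (-6)·y = 0
Row 2: (9)·-1 + (9)·y = 0
Solving gives y = 1.
Check: L·(-1, 1) = (3, -3) = -3·(-1, 1).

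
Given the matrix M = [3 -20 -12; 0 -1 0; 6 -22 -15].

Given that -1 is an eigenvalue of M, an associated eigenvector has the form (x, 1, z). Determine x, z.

We need (M + 1I)v = 0.
M + 1I = [[4, -20, -12], [0, 0, 0], [6, -22, -14]].
Row 1: (4)·x + (-20)·1 + (-12)·z = 0
Row 2: (0)·x + (0)·1 + (0)·z = 0
Row 3: (6)·x + (-22)·1 + (-14)·z = 0
Solving gives x = -1, z = -2.
Check: M·(-1, 1, -2) = (1, -1, 2) = -1·(-1, 1, -2).

-1, -2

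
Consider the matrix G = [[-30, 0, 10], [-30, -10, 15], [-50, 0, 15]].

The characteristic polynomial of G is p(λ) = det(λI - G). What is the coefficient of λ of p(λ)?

p(λ) = λ^3 + 25λ^2 + 200λ + 500.
The coefficient of λ is 200.

200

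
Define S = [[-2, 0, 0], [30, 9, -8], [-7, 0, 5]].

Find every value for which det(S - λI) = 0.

The characteristic polynomial is p(μ) = det(μI - S).
Expanding the 3×3 determinant: p(μ) = μ^3 - 12μ^2 + 17μ + 90.
Rational-root test: μ = -2 gives p(-2) = 0.
Dividing by (μ + 2) leaves μ^2 - 14μ + 45.
The quadratic factors as (μ - 5)·(μ - 9).
Eigenvalues: -2, 5, 9.

-2, 5, 9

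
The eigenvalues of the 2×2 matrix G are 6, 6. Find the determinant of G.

det(G) is the product of the eigenvalues: (6) · (6) = 36.

36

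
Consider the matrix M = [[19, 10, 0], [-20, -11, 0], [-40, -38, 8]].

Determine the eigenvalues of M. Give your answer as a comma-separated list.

-1, 8, 9

Set up det(rI - M) = 0.
Expanding along the first row, p(r) = r^3 - 16r^2 + 55r + 72.
Since p(8) = 0, r = 8 is a root.
Dividing by (r - 8) leaves r^2 - 8r - 9.
The quadratic factors as (r + 1)·(r - 9).
Eigenvalues: -1, 8, 9.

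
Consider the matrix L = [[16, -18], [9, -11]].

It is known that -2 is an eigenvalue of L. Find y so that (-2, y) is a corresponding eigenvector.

We need (L + 2I)v = 0.
L + 2I = [[18, -18], [9, -9]].
Row 1: (18)·-2 + (-18)·y = 0
Row 2: (9)·-2 + (-9)·y = 0
Solving gives y = -2.
Check: L·(-2, -2) = (4, 4) = -2·(-2, -2).

-2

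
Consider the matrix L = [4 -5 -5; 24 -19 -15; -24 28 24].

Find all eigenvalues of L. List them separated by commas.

The characteristic polynomial is p(r) = det(rI - L).
Expanding along the first row, p(r) = r^3 - 9r^2 - 16r + 144.
Since p(-4) = 0, r = -4 is a root.
Factor out (r + 4): p(r) = (r + 4)·(r^2 - 13r + 36).
The quadratic factors as (r - 4)·(r - 9).
Eigenvalues: -4, 4, 9.

-4, 4, 9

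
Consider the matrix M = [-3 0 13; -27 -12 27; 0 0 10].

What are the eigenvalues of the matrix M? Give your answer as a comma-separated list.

-12, -3, 10

Set up det(λI - M) = 0.
Expanding along the first row, p(λ) = λ^3 + 5λ^2 - 114λ - 360.
Since p(-3) = 0, λ = -3 is a root.
Factor out (λ + 3): p(λ) = (λ + 3)·(λ^2 + 2λ - 120).
The quadratic factors as (λ + 12)·(λ - 10).
Eigenvalues: -12, -3, 10.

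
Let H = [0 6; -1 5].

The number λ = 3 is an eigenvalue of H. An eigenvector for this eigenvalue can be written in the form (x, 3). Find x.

We need (H - 3I)v = 0.
H - 3I = [[-3, 6], [-1, 2]].
Row 1: (-3)·x + (6)·3 = 0
Row 2: (-1)·x + (2)·3 = 0
Solving gives x = 6.
Check: H·(6, 3) = (18, 9) = 3·(6, 3).

6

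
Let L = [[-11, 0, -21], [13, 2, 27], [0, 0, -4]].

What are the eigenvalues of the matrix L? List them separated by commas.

The characteristic polynomial is p(r) = det(rI - L).
Expanding along the first row, p(r) = r^3 + 13r^2 + 14r - 88.
Since p(2) = 0, r = 2 is a root.
Dividing by (r - 2) leaves r^2 + 15r + 44.
The quadratic factors as (r + 11)·(r + 4).
Eigenvalues: -11, -4, 2.

-11, -4, 2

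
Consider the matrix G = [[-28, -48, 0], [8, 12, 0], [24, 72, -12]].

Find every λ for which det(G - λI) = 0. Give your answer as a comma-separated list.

-12, -12, -4

The characteristic polynomial is p(lambda) = det(lambda·I - G).
Cofactor expansion gives p(lambda) = lambda^3 + 28·lambda^2 + 240·lambda + 576.
Since p(-4) = 0, lambda = -4 is a root.
Dividing by (lambda + 4) leaves lambda^2 + 24·lambda + 144.
The quadratic factor is (lambda + 12)^2.
Eigenvalues: -12, -12, -4.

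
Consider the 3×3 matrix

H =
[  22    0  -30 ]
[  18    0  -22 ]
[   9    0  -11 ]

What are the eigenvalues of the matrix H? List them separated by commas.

0, 4, 7

The characteristic polynomial is p(t) = det(tI - H).
Expanding the 3×3 determinant: p(t) = t^3 - 11t^2 + 28t.
Rational-root test: t = 0 gives p(0) = 0.
Dividing by t leaves t^2 - 11t + 28.
The quadratic factors as (t - 4)·(t - 7).
Eigenvalues: 0, 4, 7.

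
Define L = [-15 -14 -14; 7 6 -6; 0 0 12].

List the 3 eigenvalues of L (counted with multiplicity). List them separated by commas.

-8, -1, 12

Compute the characteristic polynomial p(r) = det(rI - L).
Expanding the 3×3 determinant: p(r) = r^3 - 3r^2 - 100r - 96.
Try r = 12: p(12) = 0, so 12 is a root.
Factor out (r - 12): p(r) = (r - 12)·(r^2 + 9r + 8).
The quadratic factors as (r + 8)·(r + 1).
Eigenvalues: -8, -1, 12.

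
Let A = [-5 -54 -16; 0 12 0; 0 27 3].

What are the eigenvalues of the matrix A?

Set up det(sI - A) = 0.
Expanding along the first row, p(s) = s^3 - 10s^2 - 39s + 180.
Try s = -5: p(-5) = 0, so -5 is a root.
Dividing by (s + 5) leaves s^2 - 15s + 36.
The quadratic factors as (s - 3)·(s - 12).
Eigenvalues: -5, 3, 12.

-5, 3, 12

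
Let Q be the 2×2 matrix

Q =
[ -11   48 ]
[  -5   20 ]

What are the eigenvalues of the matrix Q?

4, 5

det(Q - lambda·I) = (-11 - lambda)(20 - lambda) - (48)·(-5) = lambda^2 - 9·lambda + 20.
This factors as (lambda - 4)·(lambda - 5) = 0.
Eigenvalues: 4, 5.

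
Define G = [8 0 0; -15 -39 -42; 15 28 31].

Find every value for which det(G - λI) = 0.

Set up det(rI - G) = 0.
Cofactor expansion gives p(r) = r^3 - 97r + 264.
Since p(-11) = 0, r = -11 is a root.
Dividing by (r + 11) leaves r^2 - 11r + 24.
The quadratic factors as (r - 3)·(r - 8).
Eigenvalues: -11, 3, 8.

-11, 3, 8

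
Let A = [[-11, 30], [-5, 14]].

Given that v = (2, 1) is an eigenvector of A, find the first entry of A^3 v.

First find the eigenvalue: Av = (8, 4) = 4·(2, 1), so λ = 4.
Then A^3 v = λ^3·v = 4^3·(2, 1) = 64·(2, 1) = (128, 64).

128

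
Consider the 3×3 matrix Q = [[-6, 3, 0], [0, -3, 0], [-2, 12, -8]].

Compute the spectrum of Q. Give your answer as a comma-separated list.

-8, -6, -3

Set up det(tI - Q) = 0.
Expanding the 3×3 determinant: p(t) = t^3 + 17t^2 + 90t + 144.
Since p(-3) = 0, t = -3 is a root.
Dividing by (t + 3) leaves t^2 + 14t + 48.
The quadratic factors as (t + 8)·(t + 6).
Eigenvalues: -8, -6, -3.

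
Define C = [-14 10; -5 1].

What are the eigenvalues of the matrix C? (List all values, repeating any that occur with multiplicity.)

det(C - tI) = (-14 - t)(1 - t) - (10)·(-5) = t^2 + 13t + 36.
This factors as (t + 9)·(t + 4) = 0.
Eigenvalues: -9, -4.

-9, -4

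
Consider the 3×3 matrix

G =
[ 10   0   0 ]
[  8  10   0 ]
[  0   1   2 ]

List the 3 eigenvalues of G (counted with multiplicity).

G is lower triangular, so its eigenvalues are the diagonal entries.
Diagonal: 10, 10, 2.

2, 10, 10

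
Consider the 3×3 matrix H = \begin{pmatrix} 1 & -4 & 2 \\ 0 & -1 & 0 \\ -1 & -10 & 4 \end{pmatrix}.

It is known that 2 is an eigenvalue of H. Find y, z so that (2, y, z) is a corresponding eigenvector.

0, 1

We need (H - 2I)v = 0.
H - 2I = [[-1, -4, 2], [0, -3, 0], [-1, -10, 2]].
Row 1: (-1)·2 + (-4)·y + (2)·z = 0
Row 2: (0)·2 + (-3)·y + (0)·z = 0
Row 3: (-1)·2 + (-10)·y + (2)·z = 0
Solving gives y = 0, z = 1.
Check: H·(2, 0, 1) = (4, 0, 2) = 2·(2, 0, 1).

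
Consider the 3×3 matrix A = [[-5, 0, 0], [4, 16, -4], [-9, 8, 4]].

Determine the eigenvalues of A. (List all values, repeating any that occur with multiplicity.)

The characteristic polynomial is p(t) = det(tI - A).
Cofactor expansion gives p(t) = t^3 - 15t^2 - 4t + 480.
Since p(8) = 0, t = 8 is a root.
Factor out (t - 8): p(t) = (t - 8)·(t^2 - 7t - 60).
The quadratic factors as (t + 5)·(t - 12).
Eigenvalues: -5, 8, 12.

-5, 8, 12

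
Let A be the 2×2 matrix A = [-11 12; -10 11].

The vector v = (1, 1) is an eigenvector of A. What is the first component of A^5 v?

First find the eigenvalue: Av = (1, 1) = 1·(1, 1), so λ = 1.
Then A^5 v = λ^5·v = 1^5·(1, 1) = 1·(1, 1) = (1, 1).

1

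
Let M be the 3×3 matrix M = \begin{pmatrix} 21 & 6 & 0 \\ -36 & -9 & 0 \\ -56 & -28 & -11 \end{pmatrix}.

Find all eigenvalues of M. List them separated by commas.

The characteristic polynomial is p(s) = det(sI - M).
Expanding the 3×3 determinant: p(s) = s^3 - s^2 - 105s + 297.
Since p(3) = 0, s = 3 is a root.
Factor out (s - 3): p(s) = (s - 3)·(s^2 + 2s - 99).
The quadratic factors as (s + 11)·(s - 9).
Eigenvalues: -11, 3, 9.

-11, 3, 9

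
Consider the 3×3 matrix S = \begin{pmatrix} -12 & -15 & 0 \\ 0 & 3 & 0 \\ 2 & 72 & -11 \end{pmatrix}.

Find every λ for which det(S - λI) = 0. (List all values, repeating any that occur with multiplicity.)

The characteristic polynomial is p(t) = det(tI - S).
Cofactor expansion gives p(t) = t^3 + 20t^2 + 63t - 396.
Try t = -11: p(-11) = 0, so -11 is a root.
Dividing by (t + 11) leaves t^2 + 9t - 36.
The quadratic factors as (t + 12)·(t - 3).
Eigenvalues: -12, -11, 3.

-12, -11, 3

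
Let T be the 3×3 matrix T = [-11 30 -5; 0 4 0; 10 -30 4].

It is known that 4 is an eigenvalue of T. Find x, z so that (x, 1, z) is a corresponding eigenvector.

3, -3

We need (T - 4I)v = 0.
T - 4I = [[-15, 30, -5], [0, 0, 0], [10, -30, 0]].
Row 1: (-15)·x + (30)·1 + (-5)·z = 0
Row 2: (0)·x + (0)·1 + (0)·z = 0
Row 3: (10)·x + (-30)·1 + (0)·z = 0
Solving gives x = 3, z = -3.
Check: T·(3, 1, -3) = (12, 4, -12) = 4·(3, 1, -3).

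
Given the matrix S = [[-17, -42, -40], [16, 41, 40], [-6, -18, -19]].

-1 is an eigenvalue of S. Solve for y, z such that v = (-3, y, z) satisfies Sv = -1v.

4, -3

We need (S + 1I)v = 0.
S + 1I = [[-16, -42, -40], [16, 42, 40], [-6, -18, -18]].
Row 1: (-16)·-3 + (-42)·y + (-40)·z = 0
Row 2: (16)·-3 + (42)·y + (40)·z = 0
Row 3: (-6)·-3 + (-18)·y + (-18)·z = 0
Solving gives y = 4, z = -3.
Check: S·(-3, 4, -3) = (3, -4, 3) = -1·(-3, 4, -3).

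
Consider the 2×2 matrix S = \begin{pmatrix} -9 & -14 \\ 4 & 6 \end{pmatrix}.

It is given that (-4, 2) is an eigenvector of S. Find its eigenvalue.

-2

Compute Sv: S·(-4, 2) = (8, -4).
Since Sv = λv, compare component 1: 8 = λ·-4, so λ = -2.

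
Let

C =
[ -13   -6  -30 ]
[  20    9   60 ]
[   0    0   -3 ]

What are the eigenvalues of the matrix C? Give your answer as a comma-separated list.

-3, -3, -1

Compute the characteristic polynomial p(λ) = det(λI - C).
Expanding the 3×3 determinant: p(λ) = λ^3 + 7λ^2 + 15λ + 9.
Try λ = -3: p(-3) = 0, so -3 is a root.
Factor out (λ + 3): p(λ) = (λ + 3)·(λ^2 + 4λ + 3).
The quadratic factors as (λ + 3)·(λ + 1).
Eigenvalues: -3, -3, -1.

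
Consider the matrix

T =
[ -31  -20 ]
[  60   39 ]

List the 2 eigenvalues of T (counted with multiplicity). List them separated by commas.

det(T - λI) = (-31 - λ)(39 - λ) - (-20)·(60) = λ^2 - 8λ - 9.
This factors as (λ + 1)·(λ - 9) = 0.
Eigenvalues: -1, 9.

-1, 9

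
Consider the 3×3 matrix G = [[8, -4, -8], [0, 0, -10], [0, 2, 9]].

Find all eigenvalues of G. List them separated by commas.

Set up det(lambda·I - G) = 0.
Expanding the 3×3 determinant: p(lambda) = lambda^3 - 17·lambda^2 + 92·lambda - 160.
Try lambda = 4: p(4) = 0, so 4 is a root.
Dividing by (lambda - 4) leaves lambda^2 - 13·lambda + 40.
The quadratic factors as (lambda - 5)·(lambda - 8).
Eigenvalues: 4, 5, 8.

4, 5, 8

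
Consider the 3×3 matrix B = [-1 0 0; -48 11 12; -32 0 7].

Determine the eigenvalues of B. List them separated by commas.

-1, 7, 11

Set up det(λI - B) = 0.
Cofactor expansion gives p(λ) = λ^3 - 17λ^2 + 59λ + 77.
Rational-root test: λ = -1 gives p(-1) = 0.
Dividing by (λ + 1) leaves λ^2 - 18λ + 77.
The quadratic factors as (λ - 7)·(λ - 11).
Eigenvalues: -1, 7, 11.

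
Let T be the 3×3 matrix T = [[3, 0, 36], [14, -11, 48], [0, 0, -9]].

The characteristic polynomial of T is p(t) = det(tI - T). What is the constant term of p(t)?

-297

p(t) = t^3 + 17t^2 + 39t - 297.
The constant term is -297.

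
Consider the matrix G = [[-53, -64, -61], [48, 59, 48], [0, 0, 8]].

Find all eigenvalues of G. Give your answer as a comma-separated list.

-5, 8, 11

The characteristic polynomial is p(s) = det(sI - G).
Expanding along the first row, p(s) = s^3 - 14s^2 - 7s + 440.
Try s = -5: p(-5) = 0, so -5 is a root.
Dividing by (s + 5) leaves s^2 - 19s + 88.
The quadratic factors as (s - 8)·(s - 11).
Eigenvalues: -5, 8, 11.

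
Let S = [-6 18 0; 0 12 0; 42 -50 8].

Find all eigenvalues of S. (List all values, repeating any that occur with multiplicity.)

Compute the characteristic polynomial p(t) = det(tI - S).
Expanding the 3×3 determinant: p(t) = t^3 - 14t^2 - 24t + 576.
Rational-root test: t = 12 gives p(12) = 0.
Dividing by (t - 12) leaves t^2 - 2t - 48.
The quadratic factors as (t + 6)·(t - 8).
Eigenvalues: -6, 8, 12.

-6, 8, 12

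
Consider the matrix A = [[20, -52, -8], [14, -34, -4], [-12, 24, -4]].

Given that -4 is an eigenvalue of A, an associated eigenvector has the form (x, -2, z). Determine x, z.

We need (A + 4I)v = 0.
A + 4I = [[24, -52, -8], [14, -30, -4], [-12, 24, 0]].
Row 1: (24)·x + (-52)·-2 + (-8)·z = 0
Row 2: (14)·x + (-30)·-2 + (-4)·z = 0
Row 3: (-12)·x + (24)·-2 + (0)·z = 0
Solving gives x = -4, z = 1.
Check: A·(-4, -2, 1) = (16, 8, -4) = -4·(-4, -2, 1).

-4, 1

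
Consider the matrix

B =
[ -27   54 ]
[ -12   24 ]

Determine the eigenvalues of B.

det(B - λI) = (-27 - λ)(24 - λ) - (54)·(-12) = λ^2 + 3λ.
This factors as (λ + 3)·λ = 0.
Eigenvalues: -3, 0.

-3, 0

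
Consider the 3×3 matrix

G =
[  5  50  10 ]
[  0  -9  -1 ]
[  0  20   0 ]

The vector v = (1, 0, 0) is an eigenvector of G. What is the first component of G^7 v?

First find the eigenvalue: Gv = (5, 0, 0) = 5·(1, 0, 0), so λ = 5.
Then G^7 v = λ^7·v = 5^7·(1, 0, 0) = 78125·(1, 0, 0) = (78125, 0, 0).

78125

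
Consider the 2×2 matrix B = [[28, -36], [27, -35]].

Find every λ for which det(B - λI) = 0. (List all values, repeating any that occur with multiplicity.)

det(B - sI) = (28 - s)(-35 - s) - (-36)·(27) = s^2 + 7s - 8.
This factors as (s + 8)·(s - 1) = 0.
Eigenvalues: -8, 1.

-8, 1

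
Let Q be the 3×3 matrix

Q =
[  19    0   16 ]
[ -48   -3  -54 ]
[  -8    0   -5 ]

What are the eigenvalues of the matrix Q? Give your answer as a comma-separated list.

-3, 3, 11

The characteristic polynomial is p(s) = det(sI - Q).
Expanding along the first row, p(s) = s^3 - 11s^2 - 9s + 99.
Since p(-3) = 0, s = -3 is a root.
Dividing by (s + 3) leaves s^2 - 14s + 33.
The quadratic factors as (s - 3)·(s - 11).
Eigenvalues: -3, 3, 11.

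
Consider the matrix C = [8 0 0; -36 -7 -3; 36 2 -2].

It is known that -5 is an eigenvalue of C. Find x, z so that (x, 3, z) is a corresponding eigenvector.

0, -2

We need (C + 5I)v = 0.
C + 5I = [[13, 0, 0], [-36, -2, -3], [36, 2, 3]].
Row 1: (13)·x + (0)·3 + (0)·z = 0
Row 2: (-36)·x + (-2)·3 + (-3)·z = 0
Row 3: (36)·x + (2)·3 + (3)·z = 0
Solving gives x = 0, z = -2.
Check: C·(0, 3, -2) = (0, -15, 10) = -5·(0, 3, -2).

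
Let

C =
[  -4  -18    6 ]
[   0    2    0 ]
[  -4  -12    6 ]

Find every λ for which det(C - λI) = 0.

0, 2, 2

The characteristic polynomial is p(lambda) = det(lambda·I - C).
Cofactor expansion gives p(lambda) = lambda^3 - 4·lambda^2 + 4·lambda.
Since p(2) = 0, lambda = 2 is a root.
Factor out (lambda - 2): p(lambda) = (lambda - 2)·(lambda^2 - 2·lambda).
The quadratic factors as lambda·(lambda - 2).
Eigenvalues: 0, 2, 2.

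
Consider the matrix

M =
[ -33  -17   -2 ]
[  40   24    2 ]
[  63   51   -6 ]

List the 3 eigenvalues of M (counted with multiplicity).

-12, -10, 7

Set up det(sI - M) = 0.
Cofactor expansion gives p(s) = s^3 + 15s^2 - 34s - 840.
Try s = 7: p(7) = 0, so 7 is a root.
Factor out (s - 7): p(s) = (s - 7)·(s^2 + 22s + 120).
The quadratic factors as (s + 12)·(s + 10).
Eigenvalues: -12, -10, 7.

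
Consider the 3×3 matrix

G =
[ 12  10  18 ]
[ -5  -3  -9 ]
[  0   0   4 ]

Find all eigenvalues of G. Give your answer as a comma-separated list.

2, 4, 7

Compute the characteristic polynomial p(r) = det(rI - G).
Expanding the 3×3 determinant: p(r) = r^3 - 13r^2 + 50r - 56.
Since p(2) = 0, r = 2 is a root.
Dividing by (r - 2) leaves r^2 - 11r + 28.
The quadratic factors as (r - 4)·(r - 7).
Eigenvalues: 2, 4, 7.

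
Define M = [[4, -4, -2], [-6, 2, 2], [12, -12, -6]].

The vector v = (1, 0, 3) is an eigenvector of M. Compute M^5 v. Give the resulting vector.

(-32, 0, -96)

First find the eigenvalue: Mv = (-2, 0, -6) = -2·(1, 0, 3), so λ = -2.
Then M^5 v = λ^5·v = (-2)^5·(1, 0, 3) = -32·(1, 0, 3) = (-32, 0, -96).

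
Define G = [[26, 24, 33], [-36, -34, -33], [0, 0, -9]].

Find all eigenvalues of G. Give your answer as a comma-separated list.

-10, -9, 2

Set up det(λI - G) = 0.
Expanding along the first row, p(λ) = λ^3 + 17λ^2 + 52λ - 180.
Try λ = 2: p(2) = 0, so 2 is a root.
Dividing by (λ - 2) leaves λ^2 + 19λ + 90.
The quadratic factors as (λ + 10)·(λ + 9).
Eigenvalues: -10, -9, 2.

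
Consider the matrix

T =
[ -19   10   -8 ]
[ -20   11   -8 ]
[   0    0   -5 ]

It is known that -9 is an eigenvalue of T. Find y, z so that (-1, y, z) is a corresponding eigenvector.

-1, 0

We need (T + 9I)v = 0.
T + 9I = [[-10, 10, -8], [-20, 20, -8], [0, 0, 4]].
Row 1: (-10)·-1 + (10)·y + (-8)·z = 0
Row 2: (-20)·-1 + (20)·y + (-8)·z = 0
Row 3: (0)·-1 + (0)·y + (4)·z = 0
Solving gives y = -1, z = 0.
Check: T·(-1, -1, 0) = (9, 9, 0) = -9·(-1, -1, 0).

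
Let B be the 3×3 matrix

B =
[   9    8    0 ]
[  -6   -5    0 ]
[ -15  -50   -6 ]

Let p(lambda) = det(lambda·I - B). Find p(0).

18

p(0) = det(0·I − B) = det(−B) = (−1)^3·det(B).
det(B) = -18, so p(0) = 18.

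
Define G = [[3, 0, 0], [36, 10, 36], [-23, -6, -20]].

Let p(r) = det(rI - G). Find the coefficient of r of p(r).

p(r) = r^3 + 7r^2 - 14r - 48.
The coefficient of r is -14.

-14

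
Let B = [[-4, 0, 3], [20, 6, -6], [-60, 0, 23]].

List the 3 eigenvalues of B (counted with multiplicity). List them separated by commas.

6, 8, 11

Compute the characteristic polynomial p(t) = det(tI - B).
Cofactor expansion gives p(t) = t^3 - 25t^2 + 202t - 528.
Rational-root test: t = 11 gives p(11) = 0.
Factor out (t - 11): p(t) = (t - 11)·(t^2 - 14t + 48).
The quadratic factors as (t - 6)·(t - 8).
Eigenvalues: 6, 8, 11.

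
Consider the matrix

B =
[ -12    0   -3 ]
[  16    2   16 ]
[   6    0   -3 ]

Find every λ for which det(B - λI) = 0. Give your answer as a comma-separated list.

-9, -6, 2

The characteristic polynomial is p(s) = det(sI - B).
Expanding along the first row, p(s) = s^3 + 13s^2 + 24s - 108.
Try s = -9: p(-9) = 0, so -9 is a root.
Dividing by (s + 9) leaves s^2 + 4s - 12.
The quadratic factors as (s + 6)·(s - 2).
Eigenvalues: -9, -6, 2.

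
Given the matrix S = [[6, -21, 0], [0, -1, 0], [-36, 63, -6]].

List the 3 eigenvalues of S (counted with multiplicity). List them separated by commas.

-6, -1, 6

The characteristic polynomial is p(t) = det(tI - S).
Expanding the 3×3 determinant: p(t) = t^3 + t^2 - 36t - 36.
Rational-root test: t = -6 gives p(-6) = 0.
Dividing by (t + 6) leaves t^2 - 5t - 6.
The quadratic factors as (t + 1)·(t - 6).
Eigenvalues: -6, -1, 6.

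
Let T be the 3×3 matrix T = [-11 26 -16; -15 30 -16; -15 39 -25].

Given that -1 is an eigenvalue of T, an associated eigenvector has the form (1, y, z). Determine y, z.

We need (T + 1I)v = 0.
T + 1I = [[-10, 26, -16], [-15, 31, -16], [-15, 39, -24]].
Row 1: (-10)·1 + (26)·y + (-16)·z = 0
Row 2: (-15)·1 + (31)·y + (-16)·z = 0
Row 3: (-15)·1 + (39)·y + (-24)·z = 0
Solving gives y = 1, z = 1.
Check: T·(1, 1, 1) = (-1, -1, -1) = -1·(1, 1, 1).

1, 1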